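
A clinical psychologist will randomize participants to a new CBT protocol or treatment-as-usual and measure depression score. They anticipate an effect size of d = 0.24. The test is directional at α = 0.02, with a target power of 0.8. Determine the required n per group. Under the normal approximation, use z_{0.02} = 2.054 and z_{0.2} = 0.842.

For two independent groups with equal n: n = 2·((z_{α} + z_β) / d)².
z_{α} + z_β = 2.054 + 0.842 = 2.896.
n = 2 × (2.896 / 0.24)² = 2 × 12.067² = 2 × 145.60 = 291.2.
Round up to the next whole participant.

n = 292 per group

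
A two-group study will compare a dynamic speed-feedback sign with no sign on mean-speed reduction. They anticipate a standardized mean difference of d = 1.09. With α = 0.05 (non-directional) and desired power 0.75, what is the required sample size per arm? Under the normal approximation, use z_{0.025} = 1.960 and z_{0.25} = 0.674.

n = 12 per group

For two independent groups with equal n: n = 2·((z_{α/2} + z_β) / d)².
z_{α/2} + z_β = 1.960 + 0.674 = 2.634.
n = 2 × (2.634 / 1.09)² = 2 × 2.417² = 2 × 5.84 = 11.7.
Round up to the next whole participant.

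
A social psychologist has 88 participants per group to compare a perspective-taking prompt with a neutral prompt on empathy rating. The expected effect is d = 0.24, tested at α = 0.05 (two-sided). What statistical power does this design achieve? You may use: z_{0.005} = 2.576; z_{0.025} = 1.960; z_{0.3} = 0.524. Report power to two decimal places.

For two equal groups, power = Φ(d·√(n/2) − z_{α/2}).
d·√(n/2) = 0.24 × √(88/2) = 0.24 × 6.633 = 1.592.
z_β = 1.592 − 1.960 = -0.368.
Power = Φ(-0.368) = 0.356.

power ≈ 0.36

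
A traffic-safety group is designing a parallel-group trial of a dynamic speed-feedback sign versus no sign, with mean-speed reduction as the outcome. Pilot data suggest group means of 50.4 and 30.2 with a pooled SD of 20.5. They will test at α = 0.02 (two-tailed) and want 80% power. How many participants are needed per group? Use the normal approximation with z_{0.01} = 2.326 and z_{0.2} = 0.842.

Cohen's d = |M₁ − M₂| / SD_pooled = |50.4 − 30.2| / 20.5 = 20.2 / 20.5 = 0.985.
For two independent groups with equal n: n = 2·((z_{α/2} + z_β) / d)².
z_{α/2} + z_β = 2.326 + 0.842 = 3.168.
n = 2 × (3.168 / 0.985)² = 2 × 3.216² = 2 × 10.34 = 20.7.
Round up to the next whole participant.

n = 21 per group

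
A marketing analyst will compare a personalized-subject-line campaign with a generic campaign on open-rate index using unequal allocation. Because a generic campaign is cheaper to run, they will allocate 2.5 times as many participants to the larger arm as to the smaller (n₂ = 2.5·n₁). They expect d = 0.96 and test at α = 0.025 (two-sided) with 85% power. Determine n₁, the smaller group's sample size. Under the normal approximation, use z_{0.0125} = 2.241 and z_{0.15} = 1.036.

With allocation ratio k = n₂/n₁ = 2.5, Var(x̄₁−x̄₂) = σ²(1/n₁ + 1/(k·n₁)) = σ²·(k+1)/(k·n₁).
So n₁ = (1 + 1/k)·((z_{α/2} + z_β)/d)² = 1.400 × (3.277/0.96)².
n₁ = 1.400 × 11.65 = 16.3.
Round up: n₁ = 17, giving n₂ = ⌈2.5 × 17⌉ = ⌈42.5⌉ = 43.

n₁ = 17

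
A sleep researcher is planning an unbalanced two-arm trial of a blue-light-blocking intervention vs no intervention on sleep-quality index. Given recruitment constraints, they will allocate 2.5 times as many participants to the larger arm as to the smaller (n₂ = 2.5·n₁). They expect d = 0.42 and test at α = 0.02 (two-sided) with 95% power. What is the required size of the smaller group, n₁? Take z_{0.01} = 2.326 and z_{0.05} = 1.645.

With allocation ratio k = n₂/n₁ = 2.5, Var(x̄₁−x̄₂) = σ²(1/n₁ + 1/(k·n₁)) = σ²·(k+1)/(k·n₁).
So n₁ = (1 + 1/k)·((z_{α/2} + z_β)/d)² = 1.400 × (3.971/0.42)².
n₁ = 1.400 × 89.39 = 125.1.
Round up: n₁ = 126, giving n₂ = 2.5 × 126 = 315.

n₁ = 126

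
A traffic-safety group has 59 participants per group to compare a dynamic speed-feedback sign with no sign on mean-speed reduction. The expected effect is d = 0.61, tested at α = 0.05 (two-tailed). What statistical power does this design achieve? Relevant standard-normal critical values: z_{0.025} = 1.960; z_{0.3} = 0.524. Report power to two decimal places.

For two equal groups, power = Φ(d·√(n/2) − z_{α/2}).
d·√(n/2) = 0.61 × √(59/2) = 0.61 × 5.431 = 3.313.
z_β = 3.313 − 1.960 = 1.353.
Power = Φ(1.353) = 0.912.

power ≈ 0.91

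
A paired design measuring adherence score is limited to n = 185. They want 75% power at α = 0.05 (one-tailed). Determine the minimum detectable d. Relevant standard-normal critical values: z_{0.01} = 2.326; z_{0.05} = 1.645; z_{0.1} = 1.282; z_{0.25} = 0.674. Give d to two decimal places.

For a single sample (or paired design) of n = 185: d_min = (z_{α} + z_β)/√n.
z-sum = 1.645 + 0.674 = 2.319.
d_min = 2.319 / √185 = 2.319 / 13.601 = 0.170.

d_min ≈ 0.17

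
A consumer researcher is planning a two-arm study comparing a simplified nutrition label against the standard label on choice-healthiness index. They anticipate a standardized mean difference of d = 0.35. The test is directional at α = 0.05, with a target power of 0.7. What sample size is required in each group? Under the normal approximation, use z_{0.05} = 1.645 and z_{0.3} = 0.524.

For two independent groups with equal n: n = 2·((z_{α} + z_β) / d)².
z_{α} + z_β = 1.645 + 0.524 = 2.169.
n = 2 × (2.169 / 0.35)² = 2 × 6.197² = 2 × 38.40 = 76.8.
Round up to the next whole participant.

n = 77 per group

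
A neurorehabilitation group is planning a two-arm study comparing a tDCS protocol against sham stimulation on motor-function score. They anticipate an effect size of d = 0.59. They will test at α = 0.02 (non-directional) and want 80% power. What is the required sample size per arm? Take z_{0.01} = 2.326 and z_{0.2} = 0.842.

n = 58 per group

For two independent groups with equal n: n = 2·((z_{α/2} + z_β) / d)².
z_{α/2} + z_β = 2.326 + 0.842 = 3.168.
n = 2 × (3.168 / 0.59)² = 2 × 5.369² = 2 × 28.83 = 57.7.
Round up to the next whole participant.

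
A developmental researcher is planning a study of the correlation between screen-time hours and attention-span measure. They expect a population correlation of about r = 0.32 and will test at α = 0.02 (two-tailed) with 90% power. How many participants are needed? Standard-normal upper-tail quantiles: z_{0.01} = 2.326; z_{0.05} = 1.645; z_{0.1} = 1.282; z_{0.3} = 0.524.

Fisher's z: C = ½·ln((1+r)/(1−r)) = ½·ln(1.9412) = 0.3316.
n = ((z_{α/2} + z_β)/C)² + 3.
(2.326 + 1.282) / 0.3316 = 3.608 / 0.3316 = 10.881.
n = 10.881² + 3 = 118.39 + 3 = 121.4.
Round up.

n = 122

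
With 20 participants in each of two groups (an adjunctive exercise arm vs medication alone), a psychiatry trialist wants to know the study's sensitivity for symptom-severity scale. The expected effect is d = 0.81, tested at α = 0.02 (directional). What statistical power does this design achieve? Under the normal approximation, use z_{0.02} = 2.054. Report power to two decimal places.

power ≈ 0.69

For two equal groups, power = Φ(d·√(n/2) − z_{α}).
d·√(n/2) = 0.81 × √(20/2) = 0.81 × 3.162 = 2.561.
z_β = 2.561 − 2.054 = 0.507.
Power = Φ(0.507) = 0.694.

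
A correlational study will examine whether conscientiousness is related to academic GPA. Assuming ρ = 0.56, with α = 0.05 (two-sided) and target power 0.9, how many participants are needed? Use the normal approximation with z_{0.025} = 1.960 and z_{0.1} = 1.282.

n = 30

Fisher's z: C = ½·ln((1+r)/(1−r)) = ½·ln(3.5455) = 0.6328.
n = ((z_{α/2} + z_β)/C)² + 3.
(1.960 + 1.282) / 0.6328 = 3.242 / 0.6328 = 5.123.
n = 5.123² + 3 = 26.25 + 3 = 29.2.
Round up.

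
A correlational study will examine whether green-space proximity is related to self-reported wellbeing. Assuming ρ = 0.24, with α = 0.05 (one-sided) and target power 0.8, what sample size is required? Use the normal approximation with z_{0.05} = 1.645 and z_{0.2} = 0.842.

Fisher's z: C = ½·ln((1+r)/(1−r)) = ½·ln(1.6316) = 0.2448.
n = ((z_{α} + z_β)/C)² + 3.
(1.645 + 0.842) / 0.2448 = 2.487 / 0.2448 = 10.159.
n = 10.159² + 3 = 103.21 + 3 = 106.2.
Round up.

n = 107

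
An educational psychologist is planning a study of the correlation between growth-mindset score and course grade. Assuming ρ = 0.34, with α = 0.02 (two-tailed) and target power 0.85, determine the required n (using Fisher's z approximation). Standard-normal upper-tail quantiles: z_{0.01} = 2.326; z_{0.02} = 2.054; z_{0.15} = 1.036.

n = 94

Fisher's z: C = ½·ln((1+r)/(1−r)) = ½·ln(2.0303) = 0.3541.
n = ((z_{α/2} + z_β)/C)² + 3.
(2.326 + 1.036) / 0.3541 = 3.362 / 0.3541 = 9.494.
n = 9.494² + 3 = 90.15 + 3 = 93.1.
Round up.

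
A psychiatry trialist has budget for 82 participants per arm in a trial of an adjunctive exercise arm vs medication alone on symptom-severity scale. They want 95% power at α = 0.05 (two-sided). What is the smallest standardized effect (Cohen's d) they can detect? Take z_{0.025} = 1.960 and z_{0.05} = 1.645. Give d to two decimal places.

d_min ≈ 0.56

For two independent groups of n = 82 each: d_min = (z_{α/2} + z_β)·√(2/n).
z-sum = 1.960 + 1.645 = 3.605.
d_min = 3.605 × √(2/82) = 3.605 × 0.1562 = 0.563.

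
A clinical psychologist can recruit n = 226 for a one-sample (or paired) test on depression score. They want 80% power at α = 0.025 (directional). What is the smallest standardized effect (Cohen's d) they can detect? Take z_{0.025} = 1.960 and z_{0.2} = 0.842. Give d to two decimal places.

For a single sample (or paired design) of n = 226: d_min = (z_{α} + z_β)/√n.
z-sum = 1.960 + 0.842 = 2.802.
d_min = 2.802 / √226 = 2.802 / 15.033 = 0.186.

d_min ≈ 0.19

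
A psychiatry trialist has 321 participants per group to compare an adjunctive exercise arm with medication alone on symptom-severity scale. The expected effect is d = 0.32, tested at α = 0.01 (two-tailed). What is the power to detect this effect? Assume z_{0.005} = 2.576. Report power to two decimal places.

power ≈ 0.93

For two equal groups, power = Φ(d·√(n/2) − z_{α/2}).
d·√(n/2) = 0.32 × √(321/2) = 0.32 × 12.669 = 4.054.
z_β = 4.054 − 2.576 = 1.478.
Power = Φ(1.478) = 0.930.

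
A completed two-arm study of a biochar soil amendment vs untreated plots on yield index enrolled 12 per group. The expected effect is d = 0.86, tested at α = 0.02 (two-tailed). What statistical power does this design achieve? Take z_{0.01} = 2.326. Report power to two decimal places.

For two equal groups, power = Φ(d·√(n/2) − z_{α/2}).
d·√(n/2) = 0.86 × √(12/2) = 0.86 × 2.449 = 2.107.
z_β = 2.107 − 2.326 = -0.219.
Power = Φ(-0.219) = 0.413.

power ≈ 0.41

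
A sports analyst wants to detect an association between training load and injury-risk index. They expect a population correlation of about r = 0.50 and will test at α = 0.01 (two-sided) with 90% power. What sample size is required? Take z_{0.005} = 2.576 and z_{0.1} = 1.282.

n = 53

Fisher's z: C = ½·ln((1+r)/(1−r)) = ½·ln(3.0000) = 0.5493.
n = ((z_{α/2} + z_β)/C)² + 3.
(2.576 + 1.282) / 0.5493 = 3.858 / 0.5493 = 7.023.
n = 7.023² + 3 = 49.33 + 3 = 52.3.
Round up.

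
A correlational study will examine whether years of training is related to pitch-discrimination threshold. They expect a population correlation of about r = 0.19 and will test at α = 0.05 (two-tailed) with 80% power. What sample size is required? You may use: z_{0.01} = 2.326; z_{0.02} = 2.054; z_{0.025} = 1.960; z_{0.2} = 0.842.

n = 216

Fisher's z: C = ½·ln((1+r)/(1−r)) = ½·ln(1.4691) = 0.1923.
n = ((z_{α/2} + z_β)/C)² + 3.
(1.960 + 0.842) / 0.1923 = 2.802 / 0.1923 = 14.571.
n = 14.571² + 3 = 212.31 + 3 = 215.3.
Round up.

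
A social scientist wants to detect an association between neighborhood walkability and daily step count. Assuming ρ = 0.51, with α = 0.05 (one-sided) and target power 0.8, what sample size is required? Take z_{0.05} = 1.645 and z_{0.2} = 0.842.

Fisher's z: C = ½·ln((1+r)/(1−r)) = ½·ln(3.0816) = 0.5627.
n = ((z_{α} + z_β)/C)² + 3.
(1.645 + 0.842) / 0.5627 = 2.487 / 0.5627 = 4.420.
n = 4.420² + 3 = 19.53 + 3 = 22.5.
Round up.

n = 23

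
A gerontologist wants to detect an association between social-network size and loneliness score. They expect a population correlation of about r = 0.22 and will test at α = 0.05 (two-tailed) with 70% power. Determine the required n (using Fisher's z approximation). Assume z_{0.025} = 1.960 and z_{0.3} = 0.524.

Fisher's z: C = ½·ln((1+r)/(1−r)) = ½·ln(1.5641) = 0.2237.
n = ((z_{α/2} + z_β)/C)² + 3.
(1.960 + 0.524) / 0.2237 = 2.484 / 0.2237 = 11.104.
n = 11.104² + 3 = 123.30 + 3 = 126.3.
Round up.

n = 127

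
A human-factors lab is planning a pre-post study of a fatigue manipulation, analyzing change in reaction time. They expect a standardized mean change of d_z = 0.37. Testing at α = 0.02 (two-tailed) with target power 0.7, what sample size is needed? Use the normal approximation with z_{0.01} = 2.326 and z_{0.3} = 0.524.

n = 60 pairs

For a paired (one-sample on differences) test: n = ((z_{α/2} + z_β) / d)².
z_{α/2} + z_β = 2.326 + 0.524 = 2.850.
n = (2.850 / 0.37)² = 7.703² = 59.33.
Round up.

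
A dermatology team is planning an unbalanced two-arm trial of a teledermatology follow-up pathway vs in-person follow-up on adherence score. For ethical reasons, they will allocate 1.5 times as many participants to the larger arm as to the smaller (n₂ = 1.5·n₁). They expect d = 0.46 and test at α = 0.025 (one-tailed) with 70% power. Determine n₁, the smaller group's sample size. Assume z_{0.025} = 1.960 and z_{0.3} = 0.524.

With allocation ratio k = n₂/n₁ = 1.5, Var(x̄₁−x̄₂) = σ²(1/n₁ + 1/(k·n₁)) = σ²·(k+1)/(k·n₁).
So n₁ = (1 + 1/k)·((z_{α} + z_β)/d)² = 1.667 × (2.484/0.46)².
n₁ = 1.667 × 29.16 = 48.6.
Round up: n₁ = 49, giving n₂ = ⌈1.5 × 49⌉ = ⌈73.5⌉ = 74.

n₁ = 49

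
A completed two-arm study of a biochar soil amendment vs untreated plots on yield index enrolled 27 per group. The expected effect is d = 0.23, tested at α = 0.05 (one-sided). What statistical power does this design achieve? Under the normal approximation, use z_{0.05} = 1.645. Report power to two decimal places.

For two equal groups, power = Φ(d·√(n/2) − z_{α}).
d·√(n/2) = 0.23 × √(27/2) = 0.23 × 3.674 = 0.845.
z_β = 0.845 − 1.645 = -0.800.
Power = Φ(-0.800) = 0.212.

power ≈ 0.21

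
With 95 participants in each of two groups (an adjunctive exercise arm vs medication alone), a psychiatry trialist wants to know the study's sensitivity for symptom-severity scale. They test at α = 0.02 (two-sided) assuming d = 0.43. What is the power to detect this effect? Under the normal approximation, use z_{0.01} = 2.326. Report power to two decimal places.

For two equal groups, power = Φ(d·√(n/2) − z_{α/2}).
d·√(n/2) = 0.43 × √(95/2) = 0.43 × 6.892 = 2.964.
z_β = 2.964 − 2.326 = 0.638.
Power = Φ(0.638) = 0.738.

power ≈ 0.74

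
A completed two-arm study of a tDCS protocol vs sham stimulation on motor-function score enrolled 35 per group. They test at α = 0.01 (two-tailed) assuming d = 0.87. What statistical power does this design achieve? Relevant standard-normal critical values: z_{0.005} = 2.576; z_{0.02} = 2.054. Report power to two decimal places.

For two equal groups, power = Φ(d·√(n/2) − z_{α/2}).
d·√(n/2) = 0.87 × √(35/2) = 0.87 × 4.183 = 3.639.
z_β = 3.639 − 2.576 = 1.063.
Power = Φ(1.063) = 0.856.

power ≈ 0.86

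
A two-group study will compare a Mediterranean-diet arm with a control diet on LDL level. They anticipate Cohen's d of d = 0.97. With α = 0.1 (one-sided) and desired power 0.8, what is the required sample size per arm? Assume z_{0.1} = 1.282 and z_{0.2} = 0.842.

For two independent groups with equal n: n = 2·((z_{α} + z_β) / d)².
z_{α} + z_β = 1.282 + 0.842 = 2.124.
n = 2 × (2.124 / 0.97)² = 2 × 2.190² = 2 × 4.79 = 9.6.
Round up to the next whole participant.

n = 10 per group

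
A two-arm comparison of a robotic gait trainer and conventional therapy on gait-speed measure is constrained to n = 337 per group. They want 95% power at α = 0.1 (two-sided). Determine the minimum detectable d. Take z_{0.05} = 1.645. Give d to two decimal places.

For two independent groups of n = 337 each: d_min = (z_{α/2} + z_β)·√(2/n).
z-sum = 1.645 + 1.645 = 3.290.
d_min = 3.290 × √(2/337) = 3.290 × 0.0770 = 0.253.

d_min ≈ 0.25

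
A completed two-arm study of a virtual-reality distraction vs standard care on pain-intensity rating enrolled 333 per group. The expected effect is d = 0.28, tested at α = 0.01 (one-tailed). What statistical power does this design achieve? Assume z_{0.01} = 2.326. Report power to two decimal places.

For two equal groups, power = Φ(d·√(n/2) − z_{α}).
d·√(n/2) = 0.28 × √(333/2) = 0.28 × 12.903 = 3.613.
z_β = 3.613 − 2.326 = 1.287.
Power = Φ(1.287) = 0.901.

power ≈ 0.90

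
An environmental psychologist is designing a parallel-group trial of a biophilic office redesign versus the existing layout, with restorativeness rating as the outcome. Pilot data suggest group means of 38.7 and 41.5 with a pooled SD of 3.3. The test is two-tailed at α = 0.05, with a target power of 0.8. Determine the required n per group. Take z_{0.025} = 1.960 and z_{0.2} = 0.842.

n = 22 per group

Cohen's d = |M₁ − M₂| / SD_pooled = |38.7 − 41.5| / 3.3 = 2.8 / 3.3 = 0.848.
For two independent groups with equal n: n = 2·((z_{α/2} + z_β) / d)².
z_{α/2} + z_β = 1.960 + 0.842 = 2.802.
n = 2 × (2.802 / 0.848)² = 2 × 3.304² = 2 × 10.92 = 21.8.
Round up to the next whole participant.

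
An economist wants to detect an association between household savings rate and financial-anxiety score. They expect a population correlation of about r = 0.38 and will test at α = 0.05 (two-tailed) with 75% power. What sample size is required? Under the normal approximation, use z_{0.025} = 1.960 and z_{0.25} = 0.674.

Fisher's z: C = ½·ln((1+r)/(1−r)) = ½·ln(2.2258) = 0.4001.
n = ((z_{α/2} + z_β)/C)² + 3.
(1.960 + 0.674) / 0.4001 = 2.634 / 0.4001 = 6.583.
n = 6.583² + 3 = 43.34 + 3 = 46.3.
Round up.

n = 47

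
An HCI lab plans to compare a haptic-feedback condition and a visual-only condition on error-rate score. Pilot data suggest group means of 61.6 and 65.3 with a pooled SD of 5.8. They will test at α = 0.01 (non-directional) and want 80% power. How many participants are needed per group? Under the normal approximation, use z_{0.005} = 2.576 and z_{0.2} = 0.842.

Cohen's d = |M₁ − M₂| / SD_pooled = |61.6 − 65.3| / 5.8 = 3.7 / 5.8 = 0.638.
For two independent groups with equal n: n = 2·((z_{α/2} + z_β) / d)².
z_{α/2} + z_β = 2.576 + 0.842 = 3.418.
n = 2 × (3.418 / 0.638)² = 2 × 5.357² = 2 × 28.70 = 57.4.
Round up to the next whole participant.

n = 58 per group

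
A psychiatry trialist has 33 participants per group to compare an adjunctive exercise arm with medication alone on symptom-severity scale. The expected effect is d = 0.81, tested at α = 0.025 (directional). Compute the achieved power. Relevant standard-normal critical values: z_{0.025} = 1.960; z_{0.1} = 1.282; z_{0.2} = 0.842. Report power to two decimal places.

power ≈ 0.91

For two equal groups, power = Φ(d·√(n/2) − z_{α}).
d·√(n/2) = 0.81 × √(33/2) = 0.81 × 4.062 = 3.290.
z_β = 3.290 − 1.960 = 1.330.
Power = Φ(1.330) = 0.908.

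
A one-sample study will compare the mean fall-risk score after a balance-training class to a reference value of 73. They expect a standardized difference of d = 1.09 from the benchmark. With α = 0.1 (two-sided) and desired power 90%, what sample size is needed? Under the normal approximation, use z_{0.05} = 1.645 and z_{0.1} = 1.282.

n = 8

For a one-sample test: n = ((z_{α/2} + z_β) / d)².
z_{α/2} + z_β = 1.645 + 1.282 = 2.927.
n = (2.927 / 1.09)² = 2.685² = 7.21.
Round up.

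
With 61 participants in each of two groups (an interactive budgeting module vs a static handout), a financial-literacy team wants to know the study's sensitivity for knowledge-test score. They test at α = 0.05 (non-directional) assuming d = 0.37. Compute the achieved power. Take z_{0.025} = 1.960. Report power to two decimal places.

For two equal groups, power = Φ(d·√(n/2) − z_{α/2}).
d·√(n/2) = 0.37 × √(61/2) = 0.37 × 5.523 = 2.043.
z_β = 2.043 − 1.960 = 0.083.
Power = Φ(0.083) = 0.533.

power ≈ 0.53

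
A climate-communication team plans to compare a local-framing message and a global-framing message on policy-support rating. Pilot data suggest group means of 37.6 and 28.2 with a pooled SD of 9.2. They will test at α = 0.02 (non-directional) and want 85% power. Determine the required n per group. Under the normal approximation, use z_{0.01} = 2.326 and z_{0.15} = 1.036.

Cohen's d = |M₁ − M₂| / SD_pooled = |37.6 − 28.2| / 9.2 = 9.4 / 9.2 = 1.022.
For two independent groups with equal n: n = 2·((z_{α/2} + z_β) / d)².
z_{α/2} + z_β = 2.326 + 1.036 = 3.362.
n = 2 × (3.362 / 1.022)² = 2 × 3.290² = 2 × 10.82 = 21.6.
Round up to the next whole participant.

n = 22 per group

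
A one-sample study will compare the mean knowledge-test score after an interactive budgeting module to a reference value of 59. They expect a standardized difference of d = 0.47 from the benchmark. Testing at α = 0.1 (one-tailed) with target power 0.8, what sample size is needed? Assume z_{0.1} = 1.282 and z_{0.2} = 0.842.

For a one-sample test: n = ((z_{α} + z_β) / d)².
z_{α} + z_β = 1.282 + 0.842 = 2.124.
n = (2.124 / 0.47)² = 4.519² = 20.42.
Round up.

n = 21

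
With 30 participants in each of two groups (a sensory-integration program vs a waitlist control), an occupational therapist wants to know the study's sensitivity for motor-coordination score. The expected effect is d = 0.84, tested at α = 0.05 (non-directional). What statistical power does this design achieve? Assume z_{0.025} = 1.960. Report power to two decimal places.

power ≈ 0.90

For two equal groups, power = Φ(d·√(n/2) − z_{α/2}).
d·√(n/2) = 0.84 × √(30/2) = 0.84 × 3.873 = 3.253.
z_β = 3.253 − 1.960 = 1.293.
Power = Φ(1.293) = 0.902.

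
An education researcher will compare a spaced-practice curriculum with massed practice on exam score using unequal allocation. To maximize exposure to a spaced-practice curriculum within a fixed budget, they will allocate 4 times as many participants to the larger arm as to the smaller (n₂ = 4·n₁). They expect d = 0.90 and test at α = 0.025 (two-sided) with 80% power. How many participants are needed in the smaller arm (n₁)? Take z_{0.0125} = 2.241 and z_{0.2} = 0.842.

n₁ = 15

With allocation ratio k = n₂/n₁ = 4, Var(x̄₁−x̄₂) = σ²(1/n₁ + 1/(k·n₁)) = σ²·(k+1)/(k·n₁).
So n₁ = (1 + 1/k)·((z_{α/2} + z_β)/d)² = 1.250 × (3.083/0.90)².
n₁ = 1.250 × 11.73 = 14.7.
Round up: n₁ = 15, giving n₂ = 4 × 15 = 60.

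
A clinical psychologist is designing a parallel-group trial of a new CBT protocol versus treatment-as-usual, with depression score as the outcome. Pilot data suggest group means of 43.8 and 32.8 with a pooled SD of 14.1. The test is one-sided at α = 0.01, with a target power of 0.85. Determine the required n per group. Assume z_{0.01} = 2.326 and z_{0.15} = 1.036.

n = 38 per group

Cohen's d = |M₁ − M₂| / SD_pooled = |43.8 − 32.8| / 14.1 = 11.0 / 14.1 = 0.780.
For two independent groups with equal n: n = 2·((z_{α} + z_β) / d)².
z_{α} + z_β = 2.326 + 1.036 = 3.362.
n = 2 × (3.362 / 0.780)² = 2 × 4.310² = 2 × 18.58 = 37.2.
Round up to the next whole participant.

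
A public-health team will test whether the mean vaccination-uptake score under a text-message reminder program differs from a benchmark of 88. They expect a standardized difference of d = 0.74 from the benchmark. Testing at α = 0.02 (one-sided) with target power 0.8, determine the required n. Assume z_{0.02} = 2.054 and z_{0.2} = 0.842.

n = 16

For a one-sample test: n = ((z_{α} + z_β) / d)².
z_{α} + z_β = 2.054 + 0.842 = 2.896.
n = (2.896 / 0.74)² = 3.914² = 15.32.
Round up.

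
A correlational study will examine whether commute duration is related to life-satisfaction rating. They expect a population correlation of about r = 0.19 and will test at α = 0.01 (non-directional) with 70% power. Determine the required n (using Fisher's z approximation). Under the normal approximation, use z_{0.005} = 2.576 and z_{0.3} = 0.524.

n = 263

Fisher's z: C = ½·ln((1+r)/(1−r)) = ½·ln(1.4691) = 0.1923.
n = ((z_{α/2} + z_β)/C)² + 3.
(2.576 + 0.524) / 0.1923 = 3.100 / 0.1923 = 16.121.
n = 16.121² + 3 = 259.88 + 3 = 262.9.
Round up.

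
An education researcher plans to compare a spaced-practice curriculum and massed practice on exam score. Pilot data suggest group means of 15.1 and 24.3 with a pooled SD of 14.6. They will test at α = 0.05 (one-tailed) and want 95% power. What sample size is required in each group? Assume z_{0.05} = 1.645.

n = 55 per group

Cohen's d = |M₁ − M₂| / SD_pooled = |15.1 − 24.3| / 14.6 = 9.2 / 14.6 = 0.630.
For two independent groups with equal n: n = 2·((z_{α} + z_β) / d)².
z_{α} + z_β = 1.645 + 1.645 = 3.290.
n = 2 × (3.290 / 0.630)² = 2 × 5.222² = 2 × 27.27 = 54.5.
Round up to the next whole participant.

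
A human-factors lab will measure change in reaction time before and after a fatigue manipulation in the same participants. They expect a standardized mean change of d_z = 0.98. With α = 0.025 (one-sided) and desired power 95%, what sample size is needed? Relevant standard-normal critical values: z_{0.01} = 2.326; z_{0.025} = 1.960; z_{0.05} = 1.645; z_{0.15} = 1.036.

For a paired (one-sample on differences) test: n = ((z_{α} + z_β) / d)².
z_{α} + z_β = 1.960 + 1.645 = 3.605.
n = (3.605 / 0.98)² = 3.679² = 13.53.
Round up.

n = 14 pairs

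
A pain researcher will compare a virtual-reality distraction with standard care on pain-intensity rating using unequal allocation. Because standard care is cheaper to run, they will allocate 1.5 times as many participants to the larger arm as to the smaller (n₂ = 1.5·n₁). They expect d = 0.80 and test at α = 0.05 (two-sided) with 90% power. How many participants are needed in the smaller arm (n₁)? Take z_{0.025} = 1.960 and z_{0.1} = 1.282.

n₁ = 28

With allocation ratio k = n₂/n₁ = 1.5, Var(x̄₁−x̄₂) = σ²(1/n₁ + 1/(k·n₁)) = σ²·(k+1)/(k·n₁).
So n₁ = (1 + 1/k)·((z_{α/2} + z_β)/d)² = 1.667 × (3.242/0.80)².
n₁ = 1.667 × 16.42 = 27.4.
Round up: n₁ = 28, giving n₂ = 1.5 × 28 = 42.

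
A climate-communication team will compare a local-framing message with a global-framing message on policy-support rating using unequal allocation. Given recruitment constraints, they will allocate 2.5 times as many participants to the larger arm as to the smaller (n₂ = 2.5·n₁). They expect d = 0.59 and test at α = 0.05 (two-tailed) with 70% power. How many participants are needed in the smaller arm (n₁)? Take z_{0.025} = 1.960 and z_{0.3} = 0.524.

With allocation ratio k = n₂/n₁ = 2.5, Var(x̄₁−x̄₂) = σ²(1/n₁ + 1/(k·n₁)) = σ²·(k+1)/(k·n₁).
So n₁ = (1 + 1/k)·((z_{α/2} + z_β)/d)² = 1.400 × (2.484/0.59)².
n₁ = 1.400 × 17.73 = 24.8.
Round up: n₁ = 25, giving n₂ = ⌈2.5 × 25⌉ = ⌈62.5⌉ = 63.

n₁ = 25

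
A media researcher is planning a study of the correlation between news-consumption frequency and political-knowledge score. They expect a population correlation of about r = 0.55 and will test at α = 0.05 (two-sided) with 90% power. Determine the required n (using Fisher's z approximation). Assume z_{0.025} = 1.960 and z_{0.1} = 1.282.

Fisher's z: C = ½·ln((1+r)/(1−r)) = ½·ln(3.4444) = 0.6184.
n = ((z_{α/2} + z_β)/C)² + 3.
(1.960 + 1.282) / 0.6184 = 3.242 / 0.6184 = 5.243.
n = 5.243² + 3 = 27.48 + 3 = 30.5.
Round up.

n = 31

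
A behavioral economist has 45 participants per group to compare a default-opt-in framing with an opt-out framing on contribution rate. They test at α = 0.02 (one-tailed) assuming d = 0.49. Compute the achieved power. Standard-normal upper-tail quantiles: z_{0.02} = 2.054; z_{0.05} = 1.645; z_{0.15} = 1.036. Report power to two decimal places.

power ≈ 0.61

For two equal groups, power = Φ(d·√(n/2) − z_{α}).
d·√(n/2) = 0.49 × √(45/2) = 0.49 × 4.743 = 2.324.
z_β = 2.324 − 2.054 = 0.270.
Power = Φ(0.270) = 0.607.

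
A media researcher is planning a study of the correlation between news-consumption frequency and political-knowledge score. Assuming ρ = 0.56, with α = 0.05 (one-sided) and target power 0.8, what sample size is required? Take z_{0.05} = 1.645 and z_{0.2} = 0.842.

Fisher's z: C = ½·ln((1+r)/(1−r)) = ½·ln(3.5455) = 0.6328.
n = ((z_{α} + z_β)/C)² + 3.
(1.645 + 0.842) / 0.6328 = 2.487 / 0.6328 = 3.930.
n = 3.930² + 3 = 15.45 + 3 = 18.4.
Round up.

n = 19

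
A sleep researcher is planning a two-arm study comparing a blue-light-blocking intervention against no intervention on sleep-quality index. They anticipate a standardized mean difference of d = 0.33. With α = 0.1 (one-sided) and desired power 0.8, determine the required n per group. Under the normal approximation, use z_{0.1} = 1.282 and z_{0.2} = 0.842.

For two independent groups with equal n: n = 2·((z_{α} + z_β) / d)².
z_{α} + z_β = 1.282 + 0.842 = 2.124.
n = 2 × (2.124 / 0.33)² = 2 × 6.436² = 2 × 41.43 = 82.9.
Round up to the next whole participant.

n = 83 per group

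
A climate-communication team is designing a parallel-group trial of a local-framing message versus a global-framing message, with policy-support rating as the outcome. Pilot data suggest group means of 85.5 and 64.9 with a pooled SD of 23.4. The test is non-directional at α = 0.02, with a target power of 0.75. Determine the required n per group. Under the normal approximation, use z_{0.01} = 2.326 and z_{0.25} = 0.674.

n = 24 per group

Cohen's d = |M₁ − M₂| / SD_pooled = |85.5 − 64.9| / 23.4 = 20.6 / 23.4 = 0.880.
For two independent groups with equal n: n = 2·((z_{α/2} + z_β) / d)².
z_{α/2} + z_β = 2.326 + 0.674 = 3.000.
n = 2 × (3.000 / 0.880)² = 2 × 3.409² = 2 × 11.62 = 23.2.
Round up to the next whole participant.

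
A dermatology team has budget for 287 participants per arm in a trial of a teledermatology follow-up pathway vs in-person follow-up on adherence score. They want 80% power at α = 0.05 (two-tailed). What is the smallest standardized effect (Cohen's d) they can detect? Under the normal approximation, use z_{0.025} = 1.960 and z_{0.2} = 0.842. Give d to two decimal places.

For two independent groups of n = 287 each: d_min = (z_{α/2} + z_β)·√(2/n).
z-sum = 1.960 + 0.842 = 2.802.
d_min = 2.802 × √(2/287) = 2.802 × 0.0835 = 0.234.

d_min ≈ 0.23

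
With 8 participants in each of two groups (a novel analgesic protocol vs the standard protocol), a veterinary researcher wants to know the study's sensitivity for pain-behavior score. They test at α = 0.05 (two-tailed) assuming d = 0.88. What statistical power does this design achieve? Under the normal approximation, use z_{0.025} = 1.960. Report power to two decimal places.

For two equal groups, power = Φ(d·√(n/2) − z_{α/2}).
d·√(n/2) = 0.88 × √(8/2) = 0.88 × 2.000 = 1.760.
z_β = 1.760 − 1.960 = -0.200.
Power = Φ(-0.200) = 0.421.

power ≈ 0.42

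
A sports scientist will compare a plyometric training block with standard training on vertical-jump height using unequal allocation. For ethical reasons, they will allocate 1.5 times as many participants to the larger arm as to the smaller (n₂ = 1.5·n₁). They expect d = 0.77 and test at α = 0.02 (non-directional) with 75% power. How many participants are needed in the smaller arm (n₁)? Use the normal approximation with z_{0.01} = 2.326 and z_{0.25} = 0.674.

n₁ = 26

With allocation ratio k = n₂/n₁ = 1.5, Var(x̄₁−x̄₂) = σ²(1/n₁ + 1/(k·n₁)) = σ²·(k+1)/(k·n₁).
So n₁ = (1 + 1/k)·((z_{α/2} + z_β)/d)² = 1.667 × (3.000/0.77)².
n₁ = 1.667 × 15.18 = 25.3.
Round up: n₁ = 26, giving n₂ = 1.5 × 26 = 39.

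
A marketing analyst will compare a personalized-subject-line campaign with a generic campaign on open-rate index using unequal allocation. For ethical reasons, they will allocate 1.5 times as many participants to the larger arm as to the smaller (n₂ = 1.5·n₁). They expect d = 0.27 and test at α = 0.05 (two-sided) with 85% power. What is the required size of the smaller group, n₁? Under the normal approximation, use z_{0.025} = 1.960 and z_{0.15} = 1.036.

With allocation ratio k = n₂/n₁ = 1.5, Var(x̄₁−x̄₂) = σ²(1/n₁ + 1/(k·n₁)) = σ²·(k+1)/(k·n₁).
So n₁ = (1 + 1/k)·((z_{α/2} + z_β)/d)² = 1.667 × (2.996/0.27)².
n₁ = 1.667 × 123.13 = 205.2.
Round up: n₁ = 206, giving n₂ = 1.5 × 206 = 309.

n₁ = 206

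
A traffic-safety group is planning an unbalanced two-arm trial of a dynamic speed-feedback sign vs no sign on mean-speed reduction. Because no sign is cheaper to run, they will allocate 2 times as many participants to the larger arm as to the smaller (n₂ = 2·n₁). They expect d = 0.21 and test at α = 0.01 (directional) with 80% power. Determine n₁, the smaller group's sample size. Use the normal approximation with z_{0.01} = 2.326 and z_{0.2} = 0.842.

n₁ = 342

With allocation ratio k = n₂/n₁ = 2, Var(x̄₁−x̄₂) = σ²(1/n₁ + 1/(k·n₁)) = σ²·(k+1)/(k·n₁).
So n₁ = (1 + 1/k)·((z_{α} + z_β)/d)² = 1.500 × (3.168/0.21)².
n₁ = 1.500 × 227.58 = 341.4.
Round up: n₁ = 342, giving n₂ = 2 × 342 = 684.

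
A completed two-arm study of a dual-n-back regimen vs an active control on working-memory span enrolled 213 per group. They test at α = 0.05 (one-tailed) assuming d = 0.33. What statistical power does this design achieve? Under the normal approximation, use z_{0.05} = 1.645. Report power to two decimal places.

power ≈ 0.96

For two equal groups, power = Φ(d·√(n/2) − z_{α}).
d·√(n/2) = 0.33 × √(213/2) = 0.33 × 10.320 = 3.406.
z_β = 3.406 − 1.645 = 1.761.
Power = Φ(1.761) = 0.961.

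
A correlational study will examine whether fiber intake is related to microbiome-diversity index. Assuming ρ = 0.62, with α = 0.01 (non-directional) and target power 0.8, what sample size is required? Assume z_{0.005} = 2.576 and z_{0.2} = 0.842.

n = 26

Fisher's z: C = ½·ln((1+r)/(1−r)) = ½·ln(4.2632) = 0.7250.
n = ((z_{α/2} + z_β)/C)² + 3.
(2.576 + 0.842) / 0.7250 = 3.418 / 0.7250 = 4.714.
n = 4.714² + 3 = 22.23 + 3 = 25.2.
Round up.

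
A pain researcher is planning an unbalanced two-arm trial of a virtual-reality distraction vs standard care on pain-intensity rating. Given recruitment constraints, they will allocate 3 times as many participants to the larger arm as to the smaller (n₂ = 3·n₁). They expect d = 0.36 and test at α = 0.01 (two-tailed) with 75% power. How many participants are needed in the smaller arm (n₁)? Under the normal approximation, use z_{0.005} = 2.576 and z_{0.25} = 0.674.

With allocation ratio k = n₂/n₁ = 3, Var(x̄₁−x̄₂) = σ²(1/n₁ + 1/(k·n₁)) = σ²·(k+1)/(k·n₁).
So n₁ = (1 + 1/k)·((z_{α/2} + z_β)/d)² = 1.333 × (3.250/0.36)².
n₁ = 1.333 × 81.50 = 108.7.
Round up: n₁ = 109, giving n₂ = 3 × 109 = 327.

n₁ = 109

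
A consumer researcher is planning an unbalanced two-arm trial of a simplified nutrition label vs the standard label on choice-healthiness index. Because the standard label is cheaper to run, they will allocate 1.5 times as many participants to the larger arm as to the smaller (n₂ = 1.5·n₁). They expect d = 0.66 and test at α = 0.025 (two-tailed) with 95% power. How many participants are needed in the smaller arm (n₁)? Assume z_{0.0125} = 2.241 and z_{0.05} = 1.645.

With allocation ratio k = n₂/n₁ = 1.5, Var(x̄₁−x̄₂) = σ²(1/n₁ + 1/(k·n₁)) = σ²·(k+1)/(k·n₁).
So n₁ = (1 + 1/k)·((z_{α/2} + z_β)/d)² = 1.667 × (3.886/0.66)².
n₁ = 1.667 × 34.67 = 57.8.
Round up: n₁ = 58, giving n₂ = 1.5 × 58 = 87.

n₁ = 58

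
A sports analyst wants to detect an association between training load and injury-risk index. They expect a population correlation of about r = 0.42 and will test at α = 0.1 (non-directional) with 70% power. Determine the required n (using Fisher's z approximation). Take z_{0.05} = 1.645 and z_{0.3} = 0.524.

n = 27

Fisher's z: C = ½·ln((1+r)/(1−r)) = ½·ln(2.4483) = 0.4477.
n = ((z_{α/2} + z_β)/C)² + 3.
(1.645 + 0.524) / 0.4477 = 2.169 / 0.4477 = 4.845.
n = 4.845² + 3 = 23.47 + 3 = 26.5.
Round up.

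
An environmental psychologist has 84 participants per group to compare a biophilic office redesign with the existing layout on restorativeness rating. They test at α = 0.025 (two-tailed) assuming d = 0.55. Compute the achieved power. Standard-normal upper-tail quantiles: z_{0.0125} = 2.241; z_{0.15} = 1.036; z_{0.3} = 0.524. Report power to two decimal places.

power ≈ 0.91

For two equal groups, power = Φ(d·√(n/2) − z_{α/2}).
d·√(n/2) = 0.55 × √(84/2) = 0.55 × 6.481 = 3.564.
z_β = 3.564 − 2.241 = 1.323.
Power = Φ(1.323) = 0.907.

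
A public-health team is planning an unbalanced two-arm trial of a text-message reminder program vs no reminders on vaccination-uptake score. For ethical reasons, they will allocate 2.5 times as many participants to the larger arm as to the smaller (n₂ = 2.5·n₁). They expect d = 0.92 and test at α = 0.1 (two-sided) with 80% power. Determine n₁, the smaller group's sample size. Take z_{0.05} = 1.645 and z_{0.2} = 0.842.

With allocation ratio k = n₂/n₁ = 2.5, Var(x̄₁−x̄₂) = σ²(1/n₁ + 1/(k·n₁)) = σ²·(k+1)/(k·n₁).
So n₁ = (1 + 1/k)·((z_{α/2} + z_β)/d)² = 1.400 × (2.487/0.92)².
n₁ = 1.400 × 7.31 = 10.2.
Round up: n₁ = 11, giving n₂ = ⌈2.5 × 11⌉ = ⌈27.5⌉ = 28.

n₁ = 11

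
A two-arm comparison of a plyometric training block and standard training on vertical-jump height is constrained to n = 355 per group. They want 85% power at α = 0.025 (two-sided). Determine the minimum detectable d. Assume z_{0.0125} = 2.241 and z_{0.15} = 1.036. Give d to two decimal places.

For two independent groups of n = 355 each: d_min = (z_{α/2} + z_β)·√(2/n).
z-sum = 2.241 + 1.036 = 3.277.
d_min = 3.277 × √(2/355) = 3.277 × 0.0751 = 0.246.

d_min ≈ 0.25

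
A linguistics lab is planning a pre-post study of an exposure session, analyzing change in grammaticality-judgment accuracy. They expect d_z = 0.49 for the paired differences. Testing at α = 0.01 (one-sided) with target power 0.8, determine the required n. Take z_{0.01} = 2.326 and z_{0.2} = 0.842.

For a paired (one-sample on differences) test: n = ((z_{α} + z_β) / d)².
z_{α} + z_β = 2.326 + 0.842 = 3.168.
n = (3.168 / 0.49)² = 6.465² = 41.80.
Round up.

n = 42 pairs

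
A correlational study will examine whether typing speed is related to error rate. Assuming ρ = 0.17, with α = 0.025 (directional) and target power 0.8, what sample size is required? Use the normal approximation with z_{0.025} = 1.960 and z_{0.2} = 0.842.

Fisher's z: C = ½·ln((1+r)/(1−r)) = ½·ln(1.4096) = 0.1717.
n = ((z_{α} + z_β)/C)² + 3.
(1.960 + 0.842) / 0.1717 = 2.802 / 0.1717 = 16.319.
n = 16.319² + 3 = 266.32 + 3 = 269.3.
Round up.

n = 270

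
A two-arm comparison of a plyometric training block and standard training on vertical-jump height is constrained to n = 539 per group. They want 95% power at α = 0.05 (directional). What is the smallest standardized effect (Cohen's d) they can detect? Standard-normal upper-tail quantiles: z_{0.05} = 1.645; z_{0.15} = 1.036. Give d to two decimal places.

d_min ≈ 0.20

For two independent groups of n = 539 each: d_min = (z_{α} + z_β)·√(2/n).
z-sum = 1.645 + 1.645 = 3.290.
d_min = 3.290 × √(2/539) = 3.290 × 0.0609 = 0.200.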